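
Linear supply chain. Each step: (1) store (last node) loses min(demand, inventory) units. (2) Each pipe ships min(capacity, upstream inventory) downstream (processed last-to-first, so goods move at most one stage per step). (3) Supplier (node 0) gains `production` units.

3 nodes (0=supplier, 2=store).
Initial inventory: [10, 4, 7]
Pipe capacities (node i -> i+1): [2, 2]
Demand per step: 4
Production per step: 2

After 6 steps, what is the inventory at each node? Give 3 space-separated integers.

Step 1: demand=4,sold=4 ship[1->2]=2 ship[0->1]=2 prod=2 -> inv=[10 4 5]
Step 2: demand=4,sold=4 ship[1->2]=2 ship[0->1]=2 prod=2 -> inv=[10 4 3]
Step 3: demand=4,sold=3 ship[1->2]=2 ship[0->1]=2 prod=2 -> inv=[10 4 2]
Step 4: demand=4,sold=2 ship[1->2]=2 ship[0->1]=2 prod=2 -> inv=[10 4 2]
Step 5: demand=4,sold=2 ship[1->2]=2 ship[0->1]=2 prod=2 -> inv=[10 4 2]
Step 6: demand=4,sold=2 ship[1->2]=2 ship[0->1]=2 prod=2 -> inv=[10 4 2]

10 4 2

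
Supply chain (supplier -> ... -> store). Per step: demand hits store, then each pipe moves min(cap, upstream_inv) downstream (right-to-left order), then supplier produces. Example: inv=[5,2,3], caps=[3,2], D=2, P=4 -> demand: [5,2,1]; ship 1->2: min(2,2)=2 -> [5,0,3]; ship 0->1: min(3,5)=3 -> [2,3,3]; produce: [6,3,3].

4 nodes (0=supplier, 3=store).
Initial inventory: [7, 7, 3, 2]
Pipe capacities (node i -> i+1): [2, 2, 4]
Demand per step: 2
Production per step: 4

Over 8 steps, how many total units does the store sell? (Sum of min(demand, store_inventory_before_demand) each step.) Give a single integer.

Step 1: sold=2 (running total=2) -> [9 7 2 3]
Step 2: sold=2 (running total=4) -> [11 7 2 3]
Step 3: sold=2 (running total=6) -> [13 7 2 3]
Step 4: sold=2 (running total=8) -> [15 7 2 3]
Step 5: sold=2 (running total=10) -> [17 7 2 3]
Step 6: sold=2 (running total=12) -> [19 7 2 3]
Step 7: sold=2 (running total=14) -> [21 7 2 3]
Step 8: sold=2 (running total=16) -> [23 7 2 3]

Answer: 16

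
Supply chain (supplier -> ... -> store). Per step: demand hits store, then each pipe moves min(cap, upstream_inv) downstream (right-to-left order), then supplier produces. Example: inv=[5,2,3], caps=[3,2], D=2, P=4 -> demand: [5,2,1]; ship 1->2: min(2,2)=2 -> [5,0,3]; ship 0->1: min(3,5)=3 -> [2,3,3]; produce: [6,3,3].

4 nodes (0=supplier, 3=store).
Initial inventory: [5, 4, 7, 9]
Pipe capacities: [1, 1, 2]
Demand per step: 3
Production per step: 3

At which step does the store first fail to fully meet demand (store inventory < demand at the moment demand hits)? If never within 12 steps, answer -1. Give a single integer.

Step 1: demand=3,sold=3 ship[2->3]=2 ship[1->2]=1 ship[0->1]=1 prod=3 -> [7 4 6 8]
Step 2: demand=3,sold=3 ship[2->3]=2 ship[1->2]=1 ship[0->1]=1 prod=3 -> [9 4 5 7]
Step 3: demand=3,sold=3 ship[2->3]=2 ship[1->2]=1 ship[0->1]=1 prod=3 -> [11 4 4 6]
Step 4: demand=3,sold=3 ship[2->3]=2 ship[1->2]=1 ship[0->1]=1 prod=3 -> [13 4 3 5]
Step 5: demand=3,sold=3 ship[2->3]=2 ship[1->2]=1 ship[0->1]=1 prod=3 -> [15 4 2 4]
Step 6: demand=3,sold=3 ship[2->3]=2 ship[1->2]=1 ship[0->1]=1 prod=3 -> [17 4 1 3]
Step 7: demand=3,sold=3 ship[2->3]=1 ship[1->2]=1 ship[0->1]=1 prod=3 -> [19 4 1 1]
Step 8: demand=3,sold=1 ship[2->3]=1 ship[1->2]=1 ship[0->1]=1 prod=3 -> [21 4 1 1]
Step 9: demand=3,sold=1 ship[2->3]=1 ship[1->2]=1 ship[0->1]=1 prod=3 -> [23 4 1 1]
Step 10: demand=3,sold=1 ship[2->3]=1 ship[1->2]=1 ship[0->1]=1 prod=3 -> [25 4 1 1]
Step 11: demand=3,sold=1 ship[2->3]=1 ship[1->2]=1 ship[0->1]=1 prod=3 -> [27 4 1 1]
Step 12: demand=3,sold=1 ship[2->3]=1 ship[1->2]=1 ship[0->1]=1 prod=3 -> [29 4 1 1]
First stockout at step 8

8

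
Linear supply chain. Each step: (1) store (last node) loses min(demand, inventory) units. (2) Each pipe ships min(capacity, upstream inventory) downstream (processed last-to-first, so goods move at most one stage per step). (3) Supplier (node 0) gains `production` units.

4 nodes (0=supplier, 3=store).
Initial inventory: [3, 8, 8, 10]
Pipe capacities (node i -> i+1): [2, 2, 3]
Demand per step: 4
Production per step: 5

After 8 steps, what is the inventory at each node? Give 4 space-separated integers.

Step 1: demand=4,sold=4 ship[2->3]=3 ship[1->2]=2 ship[0->1]=2 prod=5 -> inv=[6 8 7 9]
Step 2: demand=4,sold=4 ship[2->3]=3 ship[1->2]=2 ship[0->1]=2 prod=5 -> inv=[9 8 6 8]
Step 3: demand=4,sold=4 ship[2->3]=3 ship[1->2]=2 ship[0->1]=2 prod=5 -> inv=[12 8 5 7]
Step 4: demand=4,sold=4 ship[2->3]=3 ship[1->2]=2 ship[0->1]=2 prod=5 -> inv=[15 8 4 6]
Step 5: demand=4,sold=4 ship[2->3]=3 ship[1->2]=2 ship[0->1]=2 prod=5 -> inv=[18 8 3 5]
Step 6: demand=4,sold=4 ship[2->3]=3 ship[1->2]=2 ship[0->1]=2 prod=5 -> inv=[21 8 2 4]
Step 7: demand=4,sold=4 ship[2->3]=2 ship[1->2]=2 ship[0->1]=2 prod=5 -> inv=[24 8 2 2]
Step 8: demand=4,sold=2 ship[2->3]=2 ship[1->2]=2 ship[0->1]=2 prod=5 -> inv=[27 8 2 2]

27 8 2 2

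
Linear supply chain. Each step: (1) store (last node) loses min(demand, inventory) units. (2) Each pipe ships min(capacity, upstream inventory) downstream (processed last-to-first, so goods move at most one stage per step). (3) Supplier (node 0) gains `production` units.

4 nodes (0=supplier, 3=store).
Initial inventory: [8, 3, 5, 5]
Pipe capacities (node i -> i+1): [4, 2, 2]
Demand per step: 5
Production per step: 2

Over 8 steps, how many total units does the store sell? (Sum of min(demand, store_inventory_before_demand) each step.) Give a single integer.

Answer: 19

Derivation:
Step 1: sold=5 (running total=5) -> [6 5 5 2]
Step 2: sold=2 (running total=7) -> [4 7 5 2]
Step 3: sold=2 (running total=9) -> [2 9 5 2]
Step 4: sold=2 (running total=11) -> [2 9 5 2]
Step 5: sold=2 (running total=13) -> [2 9 5 2]
Step 6: sold=2 (running total=15) -> [2 9 5 2]
Step 7: sold=2 (running total=17) -> [2 9 5 2]
Step 8: sold=2 (running total=19) -> [2 9 5 2]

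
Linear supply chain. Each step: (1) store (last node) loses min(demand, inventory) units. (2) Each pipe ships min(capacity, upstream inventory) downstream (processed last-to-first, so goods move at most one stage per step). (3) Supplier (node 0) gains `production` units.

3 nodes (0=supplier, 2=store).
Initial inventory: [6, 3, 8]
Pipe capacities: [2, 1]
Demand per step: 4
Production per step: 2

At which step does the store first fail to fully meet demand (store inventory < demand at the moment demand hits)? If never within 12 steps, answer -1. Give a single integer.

Step 1: demand=4,sold=4 ship[1->2]=1 ship[0->1]=2 prod=2 -> [6 4 5]
Step 2: demand=4,sold=4 ship[1->2]=1 ship[0->1]=2 prod=2 -> [6 5 2]
Step 3: demand=4,sold=2 ship[1->2]=1 ship[0->1]=2 prod=2 -> [6 6 1]
Step 4: demand=4,sold=1 ship[1->2]=1 ship[0->1]=2 prod=2 -> [6 7 1]
Step 5: demand=4,sold=1 ship[1->2]=1 ship[0->1]=2 prod=2 -> [6 8 1]
Step 6: demand=4,sold=1 ship[1->2]=1 ship[0->1]=2 prod=2 -> [6 9 1]
Step 7: demand=4,sold=1 ship[1->2]=1 ship[0->1]=2 prod=2 -> [6 10 1]
Step 8: demand=4,sold=1 ship[1->2]=1 ship[0->1]=2 prod=2 -> [6 11 1]
Step 9: demand=4,sold=1 ship[1->2]=1 ship[0->1]=2 prod=2 -> [6 12 1]
Step 10: demand=4,sold=1 ship[1->2]=1 ship[0->1]=2 prod=2 -> [6 13 1]
Step 11: demand=4,sold=1 ship[1->2]=1 ship[0->1]=2 prod=2 -> [6 14 1]
Step 12: demand=4,sold=1 ship[1->2]=1 ship[0->1]=2 prod=2 -> [6 15 1]
First stockout at step 3

3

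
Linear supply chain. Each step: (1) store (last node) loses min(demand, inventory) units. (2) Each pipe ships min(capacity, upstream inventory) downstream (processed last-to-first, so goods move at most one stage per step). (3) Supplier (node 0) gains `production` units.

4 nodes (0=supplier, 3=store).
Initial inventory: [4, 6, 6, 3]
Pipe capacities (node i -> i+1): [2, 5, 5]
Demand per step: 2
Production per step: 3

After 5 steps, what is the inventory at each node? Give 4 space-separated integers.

Step 1: demand=2,sold=2 ship[2->3]=5 ship[1->2]=5 ship[0->1]=2 prod=3 -> inv=[5 3 6 6]
Step 2: demand=2,sold=2 ship[2->3]=5 ship[1->2]=3 ship[0->1]=2 prod=3 -> inv=[6 2 4 9]
Step 3: demand=2,sold=2 ship[2->3]=4 ship[1->2]=2 ship[0->1]=2 prod=3 -> inv=[7 2 2 11]
Step 4: demand=2,sold=2 ship[2->3]=2 ship[1->2]=2 ship[0->1]=2 prod=3 -> inv=[8 2 2 11]
Step 5: demand=2,sold=2 ship[2->3]=2 ship[1->2]=2 ship[0->1]=2 prod=3 -> inv=[9 2 2 11]

9 2 2 11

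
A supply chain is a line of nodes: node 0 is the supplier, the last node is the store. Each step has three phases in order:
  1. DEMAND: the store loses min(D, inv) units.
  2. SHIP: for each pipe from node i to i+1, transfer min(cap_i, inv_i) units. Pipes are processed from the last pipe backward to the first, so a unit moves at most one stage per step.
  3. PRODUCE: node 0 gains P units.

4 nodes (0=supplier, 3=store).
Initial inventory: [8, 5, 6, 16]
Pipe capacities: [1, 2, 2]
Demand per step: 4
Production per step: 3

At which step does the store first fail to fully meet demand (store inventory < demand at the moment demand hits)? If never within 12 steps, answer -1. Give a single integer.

Step 1: demand=4,sold=4 ship[2->3]=2 ship[1->2]=2 ship[0->1]=1 prod=3 -> [10 4 6 14]
Step 2: demand=4,sold=4 ship[2->3]=2 ship[1->2]=2 ship[0->1]=1 prod=3 -> [12 3 6 12]
Step 3: demand=4,sold=4 ship[2->3]=2 ship[1->2]=2 ship[0->1]=1 prod=3 -> [14 2 6 10]
Step 4: demand=4,sold=4 ship[2->3]=2 ship[1->2]=2 ship[0->1]=1 prod=3 -> [16 1 6 8]
Step 5: demand=4,sold=4 ship[2->3]=2 ship[1->2]=1 ship[0->1]=1 prod=3 -> [18 1 5 6]
Step 6: demand=4,sold=4 ship[2->3]=2 ship[1->2]=1 ship[0->1]=1 prod=3 -> [20 1 4 4]
Step 7: demand=4,sold=4 ship[2->3]=2 ship[1->2]=1 ship[0->1]=1 prod=3 -> [22 1 3 2]
Step 8: demand=4,sold=2 ship[2->3]=2 ship[1->2]=1 ship[0->1]=1 prod=3 -> [24 1 2 2]
Step 9: demand=4,sold=2 ship[2->3]=2 ship[1->2]=1 ship[0->1]=1 prod=3 -> [26 1 1 2]
Step 10: demand=4,sold=2 ship[2->3]=1 ship[1->2]=1 ship[0->1]=1 prod=3 -> [28 1 1 1]
Step 11: demand=4,sold=1 ship[2->3]=1 ship[1->2]=1 ship[0->1]=1 prod=3 -> [30 1 1 1]
Step 12: demand=4,sold=1 ship[2->3]=1 ship[1->2]=1 ship[0->1]=1 prod=3 -> [32 1 1 1]
First stockout at step 8

8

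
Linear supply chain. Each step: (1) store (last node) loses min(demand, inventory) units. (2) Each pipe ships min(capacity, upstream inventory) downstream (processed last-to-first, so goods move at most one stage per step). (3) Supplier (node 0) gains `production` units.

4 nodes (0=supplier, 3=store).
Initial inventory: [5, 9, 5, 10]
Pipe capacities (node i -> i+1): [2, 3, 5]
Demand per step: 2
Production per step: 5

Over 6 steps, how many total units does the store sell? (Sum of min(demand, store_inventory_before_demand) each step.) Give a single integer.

Step 1: sold=2 (running total=2) -> [8 8 3 13]
Step 2: sold=2 (running total=4) -> [11 7 3 14]
Step 3: sold=2 (running total=6) -> [14 6 3 15]
Step 4: sold=2 (running total=8) -> [17 5 3 16]
Step 5: sold=2 (running total=10) -> [20 4 3 17]
Step 6: sold=2 (running total=12) -> [23 3 3 18]

Answer: 12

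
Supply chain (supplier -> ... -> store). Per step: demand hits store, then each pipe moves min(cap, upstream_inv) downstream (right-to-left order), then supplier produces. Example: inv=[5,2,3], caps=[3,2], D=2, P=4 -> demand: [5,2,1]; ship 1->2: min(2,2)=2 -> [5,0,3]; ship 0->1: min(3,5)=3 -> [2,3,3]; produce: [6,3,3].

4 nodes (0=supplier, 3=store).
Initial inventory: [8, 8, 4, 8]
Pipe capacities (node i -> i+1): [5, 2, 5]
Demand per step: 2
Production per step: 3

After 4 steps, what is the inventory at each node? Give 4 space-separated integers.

Step 1: demand=2,sold=2 ship[2->3]=4 ship[1->2]=2 ship[0->1]=5 prod=3 -> inv=[6 11 2 10]
Step 2: demand=2,sold=2 ship[2->3]=2 ship[1->2]=2 ship[0->1]=5 prod=3 -> inv=[4 14 2 10]
Step 3: demand=2,sold=2 ship[2->3]=2 ship[1->2]=2 ship[0->1]=4 prod=3 -> inv=[3 16 2 10]
Step 4: demand=2,sold=2 ship[2->3]=2 ship[1->2]=2 ship[0->1]=3 prod=3 -> inv=[3 17 2 10]

3 17 2 10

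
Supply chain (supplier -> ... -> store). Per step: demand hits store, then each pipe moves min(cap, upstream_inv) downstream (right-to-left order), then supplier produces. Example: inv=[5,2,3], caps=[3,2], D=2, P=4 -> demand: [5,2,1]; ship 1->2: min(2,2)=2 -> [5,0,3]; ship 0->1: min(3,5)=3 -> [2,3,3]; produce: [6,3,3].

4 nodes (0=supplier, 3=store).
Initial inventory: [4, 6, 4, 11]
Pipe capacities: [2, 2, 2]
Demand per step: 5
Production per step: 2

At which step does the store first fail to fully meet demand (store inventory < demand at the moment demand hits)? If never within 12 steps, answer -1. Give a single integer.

Step 1: demand=5,sold=5 ship[2->3]=2 ship[1->2]=2 ship[0->1]=2 prod=2 -> [4 6 4 8]
Step 2: demand=5,sold=5 ship[2->3]=2 ship[1->2]=2 ship[0->1]=2 prod=2 -> [4 6 4 5]
Step 3: demand=5,sold=5 ship[2->3]=2 ship[1->2]=2 ship[0->1]=2 prod=2 -> [4 6 4 2]
Step 4: demand=5,sold=2 ship[2->3]=2 ship[1->2]=2 ship[0->1]=2 prod=2 -> [4 6 4 2]
Step 5: demand=5,sold=2 ship[2->3]=2 ship[1->2]=2 ship[0->1]=2 prod=2 -> [4 6 4 2]
Step 6: demand=5,sold=2 ship[2->3]=2 ship[1->2]=2 ship[0->1]=2 prod=2 -> [4 6 4 2]
Step 7: demand=5,sold=2 ship[2->3]=2 ship[1->2]=2 ship[0->1]=2 prod=2 -> [4 6 4 2]
Step 8: demand=5,sold=2 ship[2->3]=2 ship[1->2]=2 ship[0->1]=2 prod=2 -> [4 6 4 2]
Step 9: demand=5,sold=2 ship[2->3]=2 ship[1->2]=2 ship[0->1]=2 prod=2 -> [4 6 4 2]
Step 10: demand=5,sold=2 ship[2->3]=2 ship[1->2]=2 ship[0->1]=2 prod=2 -> [4 6 4 2]
Step 11: demand=5,sold=2 ship[2->3]=2 ship[1->2]=2 ship[0->1]=2 prod=2 -> [4 6 4 2]
Step 12: demand=5,sold=2 ship[2->3]=2 ship[1->2]=2 ship[0->1]=2 prod=2 -> [4 6 4 2]
First stockout at step 4

4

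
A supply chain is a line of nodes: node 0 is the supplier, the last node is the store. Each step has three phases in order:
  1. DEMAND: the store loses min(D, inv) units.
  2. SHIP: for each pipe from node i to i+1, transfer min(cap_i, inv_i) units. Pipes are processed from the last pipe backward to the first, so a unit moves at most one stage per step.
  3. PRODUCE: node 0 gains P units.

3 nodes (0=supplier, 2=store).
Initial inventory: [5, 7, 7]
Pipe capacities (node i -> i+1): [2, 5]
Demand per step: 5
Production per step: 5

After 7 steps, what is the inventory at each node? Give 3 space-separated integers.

Step 1: demand=5,sold=5 ship[1->2]=5 ship[0->1]=2 prod=5 -> inv=[8 4 7]
Step 2: demand=5,sold=5 ship[1->2]=4 ship[0->1]=2 prod=5 -> inv=[11 2 6]
Step 3: demand=5,sold=5 ship[1->2]=2 ship[0->1]=2 prod=5 -> inv=[14 2 3]
Step 4: demand=5,sold=3 ship[1->2]=2 ship[0->1]=2 prod=5 -> inv=[17 2 2]
Step 5: demand=5,sold=2 ship[1->2]=2 ship[0->1]=2 prod=5 -> inv=[20 2 2]
Step 6: demand=5,sold=2 ship[1->2]=2 ship[0->1]=2 prod=5 -> inv=[23 2 2]
Step 7: demand=5,sold=2 ship[1->2]=2 ship[0->1]=2 prod=5 -> inv=[26 2 2]

26 2 2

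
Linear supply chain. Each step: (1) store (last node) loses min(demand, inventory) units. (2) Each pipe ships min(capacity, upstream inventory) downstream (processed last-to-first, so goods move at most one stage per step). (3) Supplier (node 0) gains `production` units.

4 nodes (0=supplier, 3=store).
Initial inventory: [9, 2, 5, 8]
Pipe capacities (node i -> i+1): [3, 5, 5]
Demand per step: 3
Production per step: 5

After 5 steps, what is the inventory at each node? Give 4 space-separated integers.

Step 1: demand=3,sold=3 ship[2->3]=5 ship[1->2]=2 ship[0->1]=3 prod=5 -> inv=[11 3 2 10]
Step 2: demand=3,sold=3 ship[2->3]=2 ship[1->2]=3 ship[0->1]=3 prod=5 -> inv=[13 3 3 9]
Step 3: demand=3,sold=3 ship[2->3]=3 ship[1->2]=3 ship[0->1]=3 prod=5 -> inv=[15 3 3 9]
Step 4: demand=3,sold=3 ship[2->3]=3 ship[1->2]=3 ship[0->1]=3 prod=5 -> inv=[17 3 3 9]
Step 5: demand=3,sold=3 ship[2->3]=3 ship[1->2]=3 ship[0->1]=3 prod=5 -> inv=[19 3 3 9]

19 3 3 9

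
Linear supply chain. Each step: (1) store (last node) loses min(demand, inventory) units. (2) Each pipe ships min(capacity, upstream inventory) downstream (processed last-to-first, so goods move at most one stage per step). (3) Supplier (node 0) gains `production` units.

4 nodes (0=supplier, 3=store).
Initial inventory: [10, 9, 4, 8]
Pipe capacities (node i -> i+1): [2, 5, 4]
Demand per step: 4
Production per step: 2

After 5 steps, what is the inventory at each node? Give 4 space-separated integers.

Step 1: demand=4,sold=4 ship[2->3]=4 ship[1->2]=5 ship[0->1]=2 prod=2 -> inv=[10 6 5 8]
Step 2: demand=4,sold=4 ship[2->3]=4 ship[1->2]=5 ship[0->1]=2 prod=2 -> inv=[10 3 6 8]
Step 3: demand=4,sold=4 ship[2->3]=4 ship[1->2]=3 ship[0->1]=2 prod=2 -> inv=[10 2 5 8]
Step 4: demand=4,sold=4 ship[2->3]=4 ship[1->2]=2 ship[0->1]=2 prod=2 -> inv=[10 2 3 8]
Step 5: demand=4,sold=4 ship[2->3]=3 ship[1->2]=2 ship[0->1]=2 prod=2 -> inv=[10 2 2 7]

10 2 2 7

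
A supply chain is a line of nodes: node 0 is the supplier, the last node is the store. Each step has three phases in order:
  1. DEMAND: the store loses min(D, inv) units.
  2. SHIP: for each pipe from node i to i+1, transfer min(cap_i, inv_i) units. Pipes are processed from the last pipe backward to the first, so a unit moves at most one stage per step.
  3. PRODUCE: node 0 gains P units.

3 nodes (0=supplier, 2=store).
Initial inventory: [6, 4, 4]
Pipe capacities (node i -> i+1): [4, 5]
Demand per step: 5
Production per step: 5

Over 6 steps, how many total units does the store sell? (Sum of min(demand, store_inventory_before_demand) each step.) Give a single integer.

Step 1: sold=4 (running total=4) -> [7 4 4]
Step 2: sold=4 (running total=8) -> [8 4 4]
Step 3: sold=4 (running total=12) -> [9 4 4]
Step 4: sold=4 (running total=16) -> [10 4 4]
Step 5: sold=4 (running total=20) -> [11 4 4]
Step 6: sold=4 (running total=24) -> [12 4 4]

Answer: 24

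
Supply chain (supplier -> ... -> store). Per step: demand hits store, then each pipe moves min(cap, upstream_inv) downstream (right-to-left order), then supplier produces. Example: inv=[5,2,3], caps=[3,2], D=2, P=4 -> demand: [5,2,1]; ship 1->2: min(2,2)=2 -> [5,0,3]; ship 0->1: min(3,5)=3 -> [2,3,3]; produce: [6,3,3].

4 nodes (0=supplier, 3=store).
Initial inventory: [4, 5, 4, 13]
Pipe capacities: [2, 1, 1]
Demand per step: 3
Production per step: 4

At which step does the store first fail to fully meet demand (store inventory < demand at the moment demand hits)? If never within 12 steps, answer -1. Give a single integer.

Step 1: demand=3,sold=3 ship[2->3]=1 ship[1->2]=1 ship[0->1]=2 prod=4 -> [6 6 4 11]
Step 2: demand=3,sold=3 ship[2->3]=1 ship[1->2]=1 ship[0->1]=2 prod=4 -> [8 7 4 9]
Step 3: demand=3,sold=3 ship[2->3]=1 ship[1->2]=1 ship[0->1]=2 prod=4 -> [10 8 4 7]
Step 4: demand=3,sold=3 ship[2->3]=1 ship[1->2]=1 ship[0->1]=2 prod=4 -> [12 9 4 5]
Step 5: demand=3,sold=3 ship[2->3]=1 ship[1->2]=1 ship[0->1]=2 prod=4 -> [14 10 4 3]
Step 6: demand=3,sold=3 ship[2->3]=1 ship[1->2]=1 ship[0->1]=2 prod=4 -> [16 11 4 1]
Step 7: demand=3,sold=1 ship[2->3]=1 ship[1->2]=1 ship[0->1]=2 prod=4 -> [18 12 4 1]
Step 8: demand=3,sold=1 ship[2->3]=1 ship[1->2]=1 ship[0->1]=2 prod=4 -> [20 13 4 1]
Step 9: demand=3,sold=1 ship[2->3]=1 ship[1->2]=1 ship[0->1]=2 prod=4 -> [22 14 4 1]
Step 10: demand=3,sold=1 ship[2->3]=1 ship[1->2]=1 ship[0->1]=2 prod=4 -> [24 15 4 1]
Step 11: demand=3,sold=1 ship[2->3]=1 ship[1->2]=1 ship[0->1]=2 prod=4 -> [26 16 4 1]
Step 12: demand=3,sold=1 ship[2->3]=1 ship[1->2]=1 ship[0->1]=2 prod=4 -> [28 17 4 1]
First stockout at step 7

7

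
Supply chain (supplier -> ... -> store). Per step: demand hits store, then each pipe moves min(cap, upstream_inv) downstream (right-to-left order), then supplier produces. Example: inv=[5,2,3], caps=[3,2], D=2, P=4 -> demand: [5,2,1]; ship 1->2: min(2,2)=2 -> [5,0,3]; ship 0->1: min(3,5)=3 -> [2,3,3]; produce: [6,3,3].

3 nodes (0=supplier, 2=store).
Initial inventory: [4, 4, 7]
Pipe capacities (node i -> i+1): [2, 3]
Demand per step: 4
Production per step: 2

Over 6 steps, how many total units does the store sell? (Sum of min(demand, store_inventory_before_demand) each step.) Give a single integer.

Answer: 19

Derivation:
Step 1: sold=4 (running total=4) -> [4 3 6]
Step 2: sold=4 (running total=8) -> [4 2 5]
Step 3: sold=4 (running total=12) -> [4 2 3]
Step 4: sold=3 (running total=15) -> [4 2 2]
Step 5: sold=2 (running total=17) -> [4 2 2]
Step 6: sold=2 (running total=19) -> [4 2 2]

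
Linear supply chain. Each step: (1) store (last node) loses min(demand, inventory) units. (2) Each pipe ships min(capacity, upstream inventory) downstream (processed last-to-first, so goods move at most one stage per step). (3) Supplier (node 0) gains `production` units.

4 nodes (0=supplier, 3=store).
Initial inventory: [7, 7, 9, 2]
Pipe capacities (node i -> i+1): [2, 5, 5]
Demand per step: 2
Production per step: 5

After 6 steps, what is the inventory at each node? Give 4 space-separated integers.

Step 1: demand=2,sold=2 ship[2->3]=5 ship[1->2]=5 ship[0->1]=2 prod=5 -> inv=[10 4 9 5]
Step 2: demand=2,sold=2 ship[2->3]=5 ship[1->2]=4 ship[0->1]=2 prod=5 -> inv=[13 2 8 8]
Step 3: demand=2,sold=2 ship[2->3]=5 ship[1->2]=2 ship[0->1]=2 prod=5 -> inv=[16 2 5 11]
Step 4: demand=2,sold=2 ship[2->3]=5 ship[1->2]=2 ship[0->1]=2 prod=5 -> inv=[19 2 2 14]
Step 5: demand=2,sold=2 ship[2->3]=2 ship[1->2]=2 ship[0->1]=2 prod=5 -> inv=[22 2 2 14]
Step 6: demand=2,sold=2 ship[2->3]=2 ship[1->2]=2 ship[0->1]=2 prod=5 -> inv=[25 2 2 14]

25 2 2 14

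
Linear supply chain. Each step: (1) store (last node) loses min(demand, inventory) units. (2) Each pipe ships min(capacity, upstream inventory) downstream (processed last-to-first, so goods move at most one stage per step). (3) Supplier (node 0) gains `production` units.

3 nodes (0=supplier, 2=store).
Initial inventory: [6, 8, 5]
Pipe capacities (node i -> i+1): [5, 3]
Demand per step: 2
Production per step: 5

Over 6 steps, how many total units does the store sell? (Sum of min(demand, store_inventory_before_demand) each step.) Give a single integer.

Answer: 12

Derivation:
Step 1: sold=2 (running total=2) -> [6 10 6]
Step 2: sold=2 (running total=4) -> [6 12 7]
Step 3: sold=2 (running total=6) -> [6 14 8]
Step 4: sold=2 (running total=8) -> [6 16 9]
Step 5: sold=2 (running total=10) -> [6 18 10]
Step 6: sold=2 (running total=12) -> [6 20 11]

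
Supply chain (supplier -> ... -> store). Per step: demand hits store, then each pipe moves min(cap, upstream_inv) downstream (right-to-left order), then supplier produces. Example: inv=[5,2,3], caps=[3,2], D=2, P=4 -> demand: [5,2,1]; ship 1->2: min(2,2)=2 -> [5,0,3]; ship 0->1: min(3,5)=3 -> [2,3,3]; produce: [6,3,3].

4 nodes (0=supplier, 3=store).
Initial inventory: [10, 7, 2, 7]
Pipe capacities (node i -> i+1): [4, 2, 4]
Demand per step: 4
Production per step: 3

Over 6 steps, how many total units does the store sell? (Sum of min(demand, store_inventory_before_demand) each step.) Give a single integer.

Step 1: sold=4 (running total=4) -> [9 9 2 5]
Step 2: sold=4 (running total=8) -> [8 11 2 3]
Step 3: sold=3 (running total=11) -> [7 13 2 2]
Step 4: sold=2 (running total=13) -> [6 15 2 2]
Step 5: sold=2 (running total=15) -> [5 17 2 2]
Step 6: sold=2 (running total=17) -> [4 19 2 2]

Answer: 17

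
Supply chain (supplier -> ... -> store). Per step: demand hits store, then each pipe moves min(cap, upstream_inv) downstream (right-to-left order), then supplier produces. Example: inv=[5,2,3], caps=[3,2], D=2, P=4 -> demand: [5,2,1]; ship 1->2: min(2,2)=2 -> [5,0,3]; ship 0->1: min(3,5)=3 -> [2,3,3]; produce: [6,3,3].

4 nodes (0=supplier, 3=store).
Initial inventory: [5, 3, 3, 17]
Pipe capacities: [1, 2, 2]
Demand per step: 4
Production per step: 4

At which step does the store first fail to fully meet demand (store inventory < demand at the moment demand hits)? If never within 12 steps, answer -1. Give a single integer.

Step 1: demand=4,sold=4 ship[2->3]=2 ship[1->2]=2 ship[0->1]=1 prod=4 -> [8 2 3 15]
Step 2: demand=4,sold=4 ship[2->3]=2 ship[1->2]=2 ship[0->1]=1 prod=4 -> [11 1 3 13]
Step 3: demand=4,sold=4 ship[2->3]=2 ship[1->2]=1 ship[0->1]=1 prod=4 -> [14 1 2 11]
Step 4: demand=4,sold=4 ship[2->3]=2 ship[1->2]=1 ship[0->1]=1 prod=4 -> [17 1 1 9]
Step 5: demand=4,sold=4 ship[2->3]=1 ship[1->2]=1 ship[0->1]=1 prod=4 -> [20 1 1 6]
Step 6: demand=4,sold=4 ship[2->3]=1 ship[1->2]=1 ship[0->1]=1 prod=4 -> [23 1 1 3]
Step 7: demand=4,sold=3 ship[2->3]=1 ship[1->2]=1 ship[0->1]=1 prod=4 -> [26 1 1 1]
Step 8: demand=4,sold=1 ship[2->3]=1 ship[1->2]=1 ship[0->1]=1 prod=4 -> [29 1 1 1]
Step 9: demand=4,sold=1 ship[2->3]=1 ship[1->2]=1 ship[0->1]=1 prod=4 -> [32 1 1 1]
Step 10: demand=4,sold=1 ship[2->3]=1 ship[1->2]=1 ship[0->1]=1 prod=4 -> [35 1 1 1]
Step 11: demand=4,sold=1 ship[2->3]=1 ship[1->2]=1 ship[0->1]=1 prod=4 -> [38 1 1 1]
Step 12: demand=4,sold=1 ship[2->3]=1 ship[1->2]=1 ship[0->1]=1 prod=4 -> [41 1 1 1]
First stockout at step 7

7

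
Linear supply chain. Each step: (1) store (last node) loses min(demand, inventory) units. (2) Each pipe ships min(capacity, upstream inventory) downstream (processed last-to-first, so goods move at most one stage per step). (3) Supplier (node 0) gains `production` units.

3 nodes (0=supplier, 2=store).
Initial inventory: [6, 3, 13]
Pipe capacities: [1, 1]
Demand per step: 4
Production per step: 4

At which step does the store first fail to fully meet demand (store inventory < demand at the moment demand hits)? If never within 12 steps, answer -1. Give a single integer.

Step 1: demand=4,sold=4 ship[1->2]=1 ship[0->1]=1 prod=4 -> [9 3 10]
Step 2: demand=4,sold=4 ship[1->2]=1 ship[0->1]=1 prod=4 -> [12 3 7]
Step 3: demand=4,sold=4 ship[1->2]=1 ship[0->1]=1 prod=4 -> [15 3 4]
Step 4: demand=4,sold=4 ship[1->2]=1 ship[0->1]=1 prod=4 -> [18 3 1]
Step 5: demand=4,sold=1 ship[1->2]=1 ship[0->1]=1 prod=4 -> [21 3 1]
Step 6: demand=4,sold=1 ship[1->2]=1 ship[0->1]=1 prod=4 -> [24 3 1]
Step 7: demand=4,sold=1 ship[1->2]=1 ship[0->1]=1 prod=4 -> [27 3 1]
Step 8: demand=4,sold=1 ship[1->2]=1 ship[0->1]=1 prod=4 -> [30 3 1]
Step 9: demand=4,sold=1 ship[1->2]=1 ship[0->1]=1 prod=4 -> [33 3 1]
Step 10: demand=4,sold=1 ship[1->2]=1 ship[0->1]=1 prod=4 -> [36 3 1]
Step 11: demand=4,sold=1 ship[1->2]=1 ship[0->1]=1 prod=4 -> [39 3 1]
Step 12: demand=4,sold=1 ship[1->2]=1 ship[0->1]=1 prod=4 -> [42 3 1]
First stockout at step 5

5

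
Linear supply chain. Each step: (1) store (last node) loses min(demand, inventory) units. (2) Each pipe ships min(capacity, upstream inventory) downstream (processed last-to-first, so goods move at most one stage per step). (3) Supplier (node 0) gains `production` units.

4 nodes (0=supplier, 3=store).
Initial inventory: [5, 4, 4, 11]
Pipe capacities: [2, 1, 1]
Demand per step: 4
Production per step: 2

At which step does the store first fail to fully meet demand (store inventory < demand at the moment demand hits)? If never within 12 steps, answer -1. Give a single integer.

Step 1: demand=4,sold=4 ship[2->3]=1 ship[1->2]=1 ship[0->1]=2 prod=2 -> [5 5 4 8]
Step 2: demand=4,sold=4 ship[2->3]=1 ship[1->2]=1 ship[0->1]=2 prod=2 -> [5 6 4 5]
Step 3: demand=4,sold=4 ship[2->3]=1 ship[1->2]=1 ship[0->1]=2 prod=2 -> [5 7 4 2]
Step 4: demand=4,sold=2 ship[2->3]=1 ship[1->2]=1 ship[0->1]=2 prod=2 -> [5 8 4 1]
Step 5: demand=4,sold=1 ship[2->3]=1 ship[1->2]=1 ship[0->1]=2 prod=2 -> [5 9 4 1]
Step 6: demand=4,sold=1 ship[2->3]=1 ship[1->2]=1 ship[0->1]=2 prod=2 -> [5 10 4 1]
Step 7: demand=4,sold=1 ship[2->3]=1 ship[1->2]=1 ship[0->1]=2 prod=2 -> [5 11 4 1]
Step 8: demand=4,sold=1 ship[2->3]=1 ship[1->2]=1 ship[0->1]=2 prod=2 -> [5 12 4 1]
Step 9: demand=4,sold=1 ship[2->3]=1 ship[1->2]=1 ship[0->1]=2 prod=2 -> [5 13 4 1]
Step 10: demand=4,sold=1 ship[2->3]=1 ship[1->2]=1 ship[0->1]=2 prod=2 -> [5 14 4 1]
Step 11: demand=4,sold=1 ship[2->3]=1 ship[1->2]=1 ship[0->1]=2 prod=2 -> [5 15 4 1]
Step 12: demand=4,sold=1 ship[2->3]=1 ship[1->2]=1 ship[0->1]=2 prod=2 -> [5 16 4 1]
First stockout at step 4

4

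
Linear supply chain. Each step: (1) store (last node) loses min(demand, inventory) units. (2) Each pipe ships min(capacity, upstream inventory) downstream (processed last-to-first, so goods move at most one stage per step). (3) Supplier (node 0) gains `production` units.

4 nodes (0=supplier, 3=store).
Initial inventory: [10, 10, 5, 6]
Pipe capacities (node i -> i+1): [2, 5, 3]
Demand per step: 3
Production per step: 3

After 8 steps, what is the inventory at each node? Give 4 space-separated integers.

Step 1: demand=3,sold=3 ship[2->3]=3 ship[1->2]=5 ship[0->1]=2 prod=3 -> inv=[11 7 7 6]
Step 2: demand=3,sold=3 ship[2->3]=3 ship[1->2]=5 ship[0->1]=2 prod=3 -> inv=[12 4 9 6]
Step 3: demand=3,sold=3 ship[2->3]=3 ship[1->2]=4 ship[0->1]=2 prod=3 -> inv=[13 2 10 6]
Step 4: demand=3,sold=3 ship[2->3]=3 ship[1->2]=2 ship[0->1]=2 prod=3 -> inv=[14 2 9 6]
Step 5: demand=3,sold=3 ship[2->3]=3 ship[1->2]=2 ship[0->1]=2 prod=3 -> inv=[15 2 8 6]
Step 6: demand=3,sold=3 ship[2->3]=3 ship[1->2]=2 ship[0->1]=2 prod=3 -> inv=[16 2 7 6]
Step 7: demand=3,sold=3 ship[2->3]=3 ship[1->2]=2 ship[0->1]=2 prod=3 -> inv=[17 2 6 6]
Step 8: demand=3,sold=3 ship[2->3]=3 ship[1->2]=2 ship[0->1]=2 prod=3 -> inv=[18 2 5 6]

18 2 5 6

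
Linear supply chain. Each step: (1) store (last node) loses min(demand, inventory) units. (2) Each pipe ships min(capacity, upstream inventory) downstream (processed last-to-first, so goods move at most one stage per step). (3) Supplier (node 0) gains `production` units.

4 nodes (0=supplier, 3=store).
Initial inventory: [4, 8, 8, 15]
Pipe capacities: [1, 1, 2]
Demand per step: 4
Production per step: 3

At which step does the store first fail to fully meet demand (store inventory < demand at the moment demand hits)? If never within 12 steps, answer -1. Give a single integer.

Step 1: demand=4,sold=4 ship[2->3]=2 ship[1->2]=1 ship[0->1]=1 prod=3 -> [6 8 7 13]
Step 2: demand=4,sold=4 ship[2->3]=2 ship[1->2]=1 ship[0->1]=1 prod=3 -> [8 8 6 11]
Step 3: demand=4,sold=4 ship[2->3]=2 ship[1->2]=1 ship[0->1]=1 prod=3 -> [10 8 5 9]
Step 4: demand=4,sold=4 ship[2->3]=2 ship[1->2]=1 ship[0->1]=1 prod=3 -> [12 8 4 7]
Step 5: demand=4,sold=4 ship[2->3]=2 ship[1->2]=1 ship[0->1]=1 prod=3 -> [14 8 3 5]
Step 6: demand=4,sold=4 ship[2->3]=2 ship[1->2]=1 ship[0->1]=1 prod=3 -> [16 8 2 3]
Step 7: demand=4,sold=3 ship[2->3]=2 ship[1->2]=1 ship[0->1]=1 prod=3 -> [18 8 1 2]
Step 8: demand=4,sold=2 ship[2->3]=1 ship[1->2]=1 ship[0->1]=1 prod=3 -> [20 8 1 1]
Step 9: demand=4,sold=1 ship[2->3]=1 ship[1->2]=1 ship[0->1]=1 prod=3 -> [22 8 1 1]
Step 10: demand=4,sold=1 ship[2->3]=1 ship[1->2]=1 ship[0->1]=1 prod=3 -> [24 8 1 1]
Step 11: demand=4,sold=1 ship[2->3]=1 ship[1->2]=1 ship[0->1]=1 prod=3 -> [26 8 1 1]
Step 12: demand=4,sold=1 ship[2->3]=1 ship[1->2]=1 ship[0->1]=1 prod=3 -> [28 8 1 1]
First stockout at step 7

7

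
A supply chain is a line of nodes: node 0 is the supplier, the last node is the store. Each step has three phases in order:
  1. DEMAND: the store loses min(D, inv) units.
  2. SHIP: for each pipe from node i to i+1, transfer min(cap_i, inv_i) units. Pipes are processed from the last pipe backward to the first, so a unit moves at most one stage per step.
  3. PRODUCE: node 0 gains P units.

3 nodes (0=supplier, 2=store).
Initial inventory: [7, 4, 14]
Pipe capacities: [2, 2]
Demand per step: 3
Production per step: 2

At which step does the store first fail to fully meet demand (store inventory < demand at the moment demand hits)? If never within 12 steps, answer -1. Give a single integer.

Step 1: demand=3,sold=3 ship[1->2]=2 ship[0->1]=2 prod=2 -> [7 4 13]
Step 2: demand=3,sold=3 ship[1->2]=2 ship[0->1]=2 prod=2 -> [7 4 12]
Step 3: demand=3,sold=3 ship[1->2]=2 ship[0->1]=2 prod=2 -> [7 4 11]
Step 4: demand=3,sold=3 ship[1->2]=2 ship[0->1]=2 prod=2 -> [7 4 10]
Step 5: demand=3,sold=3 ship[1->2]=2 ship[0->1]=2 prod=2 -> [7 4 9]
Step 6: demand=3,sold=3 ship[1->2]=2 ship[0->1]=2 prod=2 -> [7 4 8]
Step 7: demand=3,sold=3 ship[1->2]=2 ship[0->1]=2 prod=2 -> [7 4 7]
Step 8: demand=3,sold=3 ship[1->2]=2 ship[0->1]=2 prod=2 -> [7 4 6]
Step 9: demand=3,sold=3 ship[1->2]=2 ship[0->1]=2 prod=2 -> [7 4 5]
Step 10: demand=3,sold=3 ship[1->2]=2 ship[0->1]=2 prod=2 -> [7 4 4]
Step 11: demand=3,sold=3 ship[1->2]=2 ship[0->1]=2 prod=2 -> [7 4 3]
Step 12: demand=3,sold=3 ship[1->2]=2 ship[0->1]=2 prod=2 -> [7 4 2]
No stockout in 12 steps

-1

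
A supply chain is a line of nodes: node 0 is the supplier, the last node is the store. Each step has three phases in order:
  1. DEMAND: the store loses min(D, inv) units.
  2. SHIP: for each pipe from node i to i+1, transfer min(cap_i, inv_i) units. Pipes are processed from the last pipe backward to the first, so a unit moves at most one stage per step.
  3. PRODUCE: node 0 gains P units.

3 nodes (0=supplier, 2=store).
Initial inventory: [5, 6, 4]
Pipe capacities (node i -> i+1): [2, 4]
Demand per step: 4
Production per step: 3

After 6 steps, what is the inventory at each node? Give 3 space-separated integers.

Step 1: demand=4,sold=4 ship[1->2]=4 ship[0->1]=2 prod=3 -> inv=[6 4 4]
Step 2: demand=4,sold=4 ship[1->2]=4 ship[0->1]=2 prod=3 -> inv=[7 2 4]
Step 3: demand=4,sold=4 ship[1->2]=2 ship[0->1]=2 prod=3 -> inv=[8 2 2]
Step 4: demand=4,sold=2 ship[1->2]=2 ship[0->1]=2 prod=3 -> inv=[9 2 2]
Step 5: demand=4,sold=2 ship[1->2]=2 ship[0->1]=2 prod=3 -> inv=[10 2 2]
Step 6: demand=4,sold=2 ship[1->2]=2 ship[0->1]=2 prod=3 -> inv=[11 2 2]

11 2 2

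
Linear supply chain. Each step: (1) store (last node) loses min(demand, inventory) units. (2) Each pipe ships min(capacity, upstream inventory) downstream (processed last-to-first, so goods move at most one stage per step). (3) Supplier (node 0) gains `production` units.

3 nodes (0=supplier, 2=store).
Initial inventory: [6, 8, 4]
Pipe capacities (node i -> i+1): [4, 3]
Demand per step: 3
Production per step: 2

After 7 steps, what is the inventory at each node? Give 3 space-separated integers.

Step 1: demand=3,sold=3 ship[1->2]=3 ship[0->1]=4 prod=2 -> inv=[4 9 4]
Step 2: demand=3,sold=3 ship[1->2]=3 ship[0->1]=4 prod=2 -> inv=[2 10 4]
Step 3: demand=3,sold=3 ship[1->2]=3 ship[0->1]=2 prod=2 -> inv=[2 9 4]
Step 4: demand=3,sold=3 ship[1->2]=3 ship[0->1]=2 prod=2 -> inv=[2 8 4]
Step 5: demand=3,sold=3 ship[1->2]=3 ship[0->1]=2 prod=2 -> inv=[2 7 4]
Step 6: demand=3,sold=3 ship[1->2]=3 ship[0->1]=2 prod=2 -> inv=[2 6 4]
Step 7: demand=3,sold=3 ship[1->2]=3 ship[0->1]=2 prod=2 -> inv=[2 5 4]

2 5 4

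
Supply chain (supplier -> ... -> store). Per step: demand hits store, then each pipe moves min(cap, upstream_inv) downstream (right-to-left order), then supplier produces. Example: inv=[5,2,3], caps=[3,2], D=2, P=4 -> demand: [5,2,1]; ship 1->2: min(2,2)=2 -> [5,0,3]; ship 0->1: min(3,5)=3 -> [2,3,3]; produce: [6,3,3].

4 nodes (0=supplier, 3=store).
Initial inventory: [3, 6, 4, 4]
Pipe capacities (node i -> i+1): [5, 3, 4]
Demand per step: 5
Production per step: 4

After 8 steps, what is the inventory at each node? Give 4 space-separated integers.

Step 1: demand=5,sold=4 ship[2->3]=4 ship[1->2]=3 ship[0->1]=3 prod=4 -> inv=[4 6 3 4]
Step 2: demand=5,sold=4 ship[2->3]=3 ship[1->2]=3 ship[0->1]=4 prod=4 -> inv=[4 7 3 3]
Step 3: demand=5,sold=3 ship[2->3]=3 ship[1->2]=3 ship[0->1]=4 prod=4 -> inv=[4 8 3 3]
Step 4: demand=5,sold=3 ship[2->3]=3 ship[1->2]=3 ship[0->1]=4 prod=4 -> inv=[4 9 3 3]
Step 5: demand=5,sold=3 ship[2->3]=3 ship[1->2]=3 ship[0->1]=4 prod=4 -> inv=[4 10 3 3]
Step 6: demand=5,sold=3 ship[2->3]=3 ship[1->2]=3 ship[0->1]=4 prod=4 -> inv=[4 11 3 3]
Step 7: demand=5,sold=3 ship[2->3]=3 ship[1->2]=3 ship[0->1]=4 prod=4 -> inv=[4 12 3 3]
Step 8: demand=5,sold=3 ship[2->3]=3 ship[1->2]=3 ship[0->1]=4 prod=4 -> inv=[4 13 3 3]

4 13 3 3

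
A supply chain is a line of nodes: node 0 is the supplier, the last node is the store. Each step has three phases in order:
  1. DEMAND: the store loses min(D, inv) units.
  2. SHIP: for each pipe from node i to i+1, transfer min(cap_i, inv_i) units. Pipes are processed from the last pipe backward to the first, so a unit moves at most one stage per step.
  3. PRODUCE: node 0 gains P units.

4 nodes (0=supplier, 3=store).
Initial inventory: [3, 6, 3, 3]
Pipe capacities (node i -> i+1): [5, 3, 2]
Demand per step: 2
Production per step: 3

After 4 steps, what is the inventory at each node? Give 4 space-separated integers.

Step 1: demand=2,sold=2 ship[2->3]=2 ship[1->2]=3 ship[0->1]=3 prod=3 -> inv=[3 6 4 3]
Step 2: demand=2,sold=2 ship[2->3]=2 ship[1->2]=3 ship[0->1]=3 prod=3 -> inv=[3 6 5 3]
Step 3: demand=2,sold=2 ship[2->3]=2 ship[1->2]=3 ship[0->1]=3 prod=3 -> inv=[3 6 6 3]
Step 4: demand=2,sold=2 ship[2->3]=2 ship[1->2]=3 ship[0->1]=3 prod=3 -> inv=[3 6 7 3]

3 6 7 3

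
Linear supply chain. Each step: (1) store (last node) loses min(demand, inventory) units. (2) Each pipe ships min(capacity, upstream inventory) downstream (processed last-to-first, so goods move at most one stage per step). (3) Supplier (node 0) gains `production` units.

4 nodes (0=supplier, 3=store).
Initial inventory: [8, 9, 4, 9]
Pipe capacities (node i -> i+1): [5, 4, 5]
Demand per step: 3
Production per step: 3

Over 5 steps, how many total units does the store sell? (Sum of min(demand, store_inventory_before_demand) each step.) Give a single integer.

Answer: 15

Derivation:
Step 1: sold=3 (running total=3) -> [6 10 4 10]
Step 2: sold=3 (running total=6) -> [4 11 4 11]
Step 3: sold=3 (running total=9) -> [3 11 4 12]
Step 4: sold=3 (running total=12) -> [3 10 4 13]
Step 5: sold=3 (running total=15) -> [3 9 4 14]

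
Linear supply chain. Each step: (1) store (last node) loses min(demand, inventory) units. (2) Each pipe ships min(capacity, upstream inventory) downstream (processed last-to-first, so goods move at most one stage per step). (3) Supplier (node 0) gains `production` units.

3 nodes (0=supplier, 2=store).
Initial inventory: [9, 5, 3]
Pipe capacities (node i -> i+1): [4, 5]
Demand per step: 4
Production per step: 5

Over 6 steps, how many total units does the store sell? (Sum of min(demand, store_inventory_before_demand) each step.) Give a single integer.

Step 1: sold=3 (running total=3) -> [10 4 5]
Step 2: sold=4 (running total=7) -> [11 4 5]
Step 3: sold=4 (running total=11) -> [12 4 5]
Step 4: sold=4 (running total=15) -> [13 4 5]
Step 5: sold=4 (running total=19) -> [14 4 5]
Step 6: sold=4 (running total=23) -> [15 4 5]

Answer: 23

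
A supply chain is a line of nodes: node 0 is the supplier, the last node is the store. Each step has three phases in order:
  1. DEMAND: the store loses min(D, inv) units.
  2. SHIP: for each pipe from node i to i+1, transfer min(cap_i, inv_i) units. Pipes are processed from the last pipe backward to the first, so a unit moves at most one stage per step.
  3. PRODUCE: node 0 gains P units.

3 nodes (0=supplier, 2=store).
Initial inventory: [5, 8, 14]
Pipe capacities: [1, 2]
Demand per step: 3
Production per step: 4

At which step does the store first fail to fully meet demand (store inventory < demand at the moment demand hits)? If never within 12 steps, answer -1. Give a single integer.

Step 1: demand=3,sold=3 ship[1->2]=2 ship[0->1]=1 prod=4 -> [8 7 13]
Step 2: demand=3,sold=3 ship[1->2]=2 ship[0->1]=1 prod=4 -> [11 6 12]
Step 3: demand=3,sold=3 ship[1->2]=2 ship[0->1]=1 prod=4 -> [14 5 11]
Step 4: demand=3,sold=3 ship[1->2]=2 ship[0->1]=1 prod=4 -> [17 4 10]
Step 5: demand=3,sold=3 ship[1->2]=2 ship[0->1]=1 prod=4 -> [20 3 9]
Step 6: demand=3,sold=3 ship[1->2]=2 ship[0->1]=1 prod=4 -> [23 2 8]
Step 7: demand=3,sold=3 ship[1->2]=2 ship[0->1]=1 prod=4 -> [26 1 7]
Step 8: demand=3,sold=3 ship[1->2]=1 ship[0->1]=1 prod=4 -> [29 1 5]
Step 9: demand=3,sold=3 ship[1->2]=1 ship[0->1]=1 prod=4 -> [32 1 3]
Step 10: demand=3,sold=3 ship[1->2]=1 ship[0->1]=1 prod=4 -> [35 1 1]
Step 11: demand=3,sold=1 ship[1->2]=1 ship[0->1]=1 prod=4 -> [38 1 1]
Step 12: demand=3,sold=1 ship[1->2]=1 ship[0->1]=1 prod=4 -> [41 1 1]
First stockout at step 11

11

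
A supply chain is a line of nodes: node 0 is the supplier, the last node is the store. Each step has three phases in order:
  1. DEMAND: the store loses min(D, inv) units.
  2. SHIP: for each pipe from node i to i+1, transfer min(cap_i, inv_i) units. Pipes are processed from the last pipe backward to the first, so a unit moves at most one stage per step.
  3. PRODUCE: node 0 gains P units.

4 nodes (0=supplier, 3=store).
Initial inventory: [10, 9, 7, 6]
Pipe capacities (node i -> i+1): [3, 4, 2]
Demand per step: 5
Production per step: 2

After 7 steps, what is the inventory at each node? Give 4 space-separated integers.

Step 1: demand=5,sold=5 ship[2->3]=2 ship[1->2]=4 ship[0->1]=3 prod=2 -> inv=[9 8 9 3]
Step 2: demand=5,sold=3 ship[2->3]=2 ship[1->2]=4 ship[0->1]=3 prod=2 -> inv=[8 7 11 2]
Step 3: demand=5,sold=2 ship[2->3]=2 ship[1->2]=4 ship[0->1]=3 prod=2 -> inv=[7 6 13 2]
Step 4: demand=5,sold=2 ship[2->3]=2 ship[1->2]=4 ship[0->1]=3 prod=2 -> inv=[6 5 15 2]
Step 5: demand=5,sold=2 ship[2->3]=2 ship[1->2]=4 ship[0->1]=3 prod=2 -> inv=[5 4 17 2]
Step 6: demand=5,sold=2 ship[2->3]=2 ship[1->2]=4 ship[0->1]=3 prod=2 -> inv=[4 3 19 2]
Step 7: demand=5,sold=2 ship[2->3]=2 ship[1->2]=3 ship[0->1]=3 prod=2 -> inv=[3 3 20 2]

3 3 20 2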